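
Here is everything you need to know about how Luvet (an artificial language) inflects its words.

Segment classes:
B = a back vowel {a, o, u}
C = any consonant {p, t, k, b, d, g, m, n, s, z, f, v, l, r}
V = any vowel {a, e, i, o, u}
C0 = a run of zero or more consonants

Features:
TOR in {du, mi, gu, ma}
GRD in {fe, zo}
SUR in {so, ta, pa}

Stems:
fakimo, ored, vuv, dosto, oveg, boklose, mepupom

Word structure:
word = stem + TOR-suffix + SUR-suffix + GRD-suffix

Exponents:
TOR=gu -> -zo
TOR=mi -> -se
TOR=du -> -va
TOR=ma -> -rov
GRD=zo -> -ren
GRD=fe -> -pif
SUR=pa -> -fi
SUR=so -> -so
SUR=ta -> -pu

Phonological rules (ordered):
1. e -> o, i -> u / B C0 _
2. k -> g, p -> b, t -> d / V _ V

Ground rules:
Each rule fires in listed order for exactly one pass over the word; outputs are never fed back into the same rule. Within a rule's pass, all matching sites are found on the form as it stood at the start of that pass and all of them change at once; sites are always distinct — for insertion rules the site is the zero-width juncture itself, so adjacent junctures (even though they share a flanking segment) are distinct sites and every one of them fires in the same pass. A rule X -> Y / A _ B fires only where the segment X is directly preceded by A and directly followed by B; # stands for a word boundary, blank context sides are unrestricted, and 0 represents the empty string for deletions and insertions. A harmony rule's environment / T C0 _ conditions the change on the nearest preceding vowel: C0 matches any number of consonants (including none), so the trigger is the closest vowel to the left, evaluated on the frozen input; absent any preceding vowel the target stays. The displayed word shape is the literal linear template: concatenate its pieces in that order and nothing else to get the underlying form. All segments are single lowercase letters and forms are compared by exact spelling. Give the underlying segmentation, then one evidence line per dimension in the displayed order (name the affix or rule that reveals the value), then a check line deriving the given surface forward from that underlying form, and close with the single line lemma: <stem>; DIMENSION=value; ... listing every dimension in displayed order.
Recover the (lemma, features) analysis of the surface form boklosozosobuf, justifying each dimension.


underlying: boklose-zo-so-pif
TOR=gu - signalled by the affix -zo
GRD=fe - signalled by the affix -pif
SUR=so - signalled by the affix -so
check: boklosezosopif -> boklosozosopuf -> boklosozosobuf
lemma: boklose; TOR=gu; GRD=fe; SUR=so


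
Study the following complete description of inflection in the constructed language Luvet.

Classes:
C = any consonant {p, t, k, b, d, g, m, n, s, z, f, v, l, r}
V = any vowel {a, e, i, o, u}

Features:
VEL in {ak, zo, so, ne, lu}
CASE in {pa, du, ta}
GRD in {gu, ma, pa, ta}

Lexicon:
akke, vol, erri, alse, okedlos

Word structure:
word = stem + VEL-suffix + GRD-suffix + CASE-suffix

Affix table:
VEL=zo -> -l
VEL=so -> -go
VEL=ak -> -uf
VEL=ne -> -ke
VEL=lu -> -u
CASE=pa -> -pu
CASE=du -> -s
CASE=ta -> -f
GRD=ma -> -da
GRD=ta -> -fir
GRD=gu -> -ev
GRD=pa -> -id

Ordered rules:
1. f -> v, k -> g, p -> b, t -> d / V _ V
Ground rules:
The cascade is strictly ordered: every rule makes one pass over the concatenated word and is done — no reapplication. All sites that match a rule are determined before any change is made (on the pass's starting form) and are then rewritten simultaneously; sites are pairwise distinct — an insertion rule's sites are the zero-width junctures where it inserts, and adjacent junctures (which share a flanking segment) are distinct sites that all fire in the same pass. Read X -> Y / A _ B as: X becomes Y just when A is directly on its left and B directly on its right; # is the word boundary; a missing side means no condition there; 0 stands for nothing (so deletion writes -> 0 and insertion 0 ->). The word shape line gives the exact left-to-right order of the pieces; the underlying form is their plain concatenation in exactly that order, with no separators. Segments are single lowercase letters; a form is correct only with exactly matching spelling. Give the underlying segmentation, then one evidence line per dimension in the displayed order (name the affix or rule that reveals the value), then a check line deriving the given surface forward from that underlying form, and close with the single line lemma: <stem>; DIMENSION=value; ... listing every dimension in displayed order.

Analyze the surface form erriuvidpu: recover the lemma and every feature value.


underlying: erri-uf-id-pu
VEL=ak - signalled by the affix -uf
CASE=pa - signalled by the affix -pu
GRD=pa - signalled by the affix -id
check: erriufidpu -> erriuvidpu
lemma: erri; VEL=ak; CASE=pa; GRD=pa


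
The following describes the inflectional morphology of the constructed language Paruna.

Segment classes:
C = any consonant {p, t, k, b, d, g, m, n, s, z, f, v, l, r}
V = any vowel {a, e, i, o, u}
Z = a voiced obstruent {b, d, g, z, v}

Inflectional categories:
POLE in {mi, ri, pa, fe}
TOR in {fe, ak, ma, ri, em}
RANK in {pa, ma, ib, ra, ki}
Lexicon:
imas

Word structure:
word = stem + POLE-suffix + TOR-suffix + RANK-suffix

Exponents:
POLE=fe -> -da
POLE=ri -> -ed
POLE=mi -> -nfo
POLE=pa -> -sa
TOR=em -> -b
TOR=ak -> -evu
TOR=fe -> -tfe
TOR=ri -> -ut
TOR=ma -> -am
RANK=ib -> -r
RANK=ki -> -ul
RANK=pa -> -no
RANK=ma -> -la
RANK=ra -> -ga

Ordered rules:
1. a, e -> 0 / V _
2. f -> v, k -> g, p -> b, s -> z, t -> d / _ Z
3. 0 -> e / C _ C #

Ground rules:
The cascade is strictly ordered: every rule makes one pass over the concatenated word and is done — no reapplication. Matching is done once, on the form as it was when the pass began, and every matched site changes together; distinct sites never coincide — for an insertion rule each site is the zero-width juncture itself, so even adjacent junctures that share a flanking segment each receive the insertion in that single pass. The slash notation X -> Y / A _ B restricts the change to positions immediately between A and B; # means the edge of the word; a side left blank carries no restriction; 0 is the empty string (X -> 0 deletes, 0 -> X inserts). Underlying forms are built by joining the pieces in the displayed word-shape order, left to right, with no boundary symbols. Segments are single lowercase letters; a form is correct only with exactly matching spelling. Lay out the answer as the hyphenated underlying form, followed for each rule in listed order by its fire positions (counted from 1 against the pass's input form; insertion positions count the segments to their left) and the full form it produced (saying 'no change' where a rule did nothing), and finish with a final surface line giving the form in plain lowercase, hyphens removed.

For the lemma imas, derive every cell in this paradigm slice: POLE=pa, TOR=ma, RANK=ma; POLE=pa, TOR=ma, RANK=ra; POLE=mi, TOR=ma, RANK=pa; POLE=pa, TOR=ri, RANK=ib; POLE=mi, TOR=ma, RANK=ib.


cell POLE=pa, TOR=ma, RANK=ma:
underlying: imas-sa-am-la
1. a, e -> 0 / V _: fires at position(s) 7: imassamla
2. f -> v, k -> g, p -> b, s -> z, t -> d / _ Z: no change
3. 0 -> e / C _ C #: no change
surface: imassamla

cell POLE=pa, TOR=ma, RANK=ra:
underlying: imas-sa-am-ga
1. a, e -> 0 / V _: fires at position(s) 7: imassamga
2. f -> v, k -> g, p -> b, s -> z, t -> d / _ Z: no change
3. 0 -> e / C _ C #: no change
surface: imassamga

cell POLE=mi, TOR=ma, RANK=pa:
underlying: imas-nfo-am-no
1. a, e -> 0 / V _: fires at position(s) 8: imasnfomno
2. f -> v, k -> g, p -> b, s -> z, t -> d / _ Z: no change
3. 0 -> e / C _ C #: no change
surface: imasnfomno

cell POLE=pa, TOR=ri, RANK=ib:
underlying: imas-sa-ut-r
1. a, e -> 0 / V _: no change
2. f -> v, k -> g, p -> b, s -> z, t -> d / _ Z: no change
3. 0 -> e / C _ C #: inserts after position(s) 8: imassauter
surface: imassauter

cell POLE=mi, TOR=ma, RANK=ib:
underlying: imas-nfo-am-r
1. a, e -> 0 / V _: fires at position(s) 8: imasnfomr
2. f -> v, k -> g, p -> b, s -> z, t -> d / _ Z: no change
3. 0 -> e / C _ C #: inserts after position(s) 8: imasnfomer
surface: imasnfomer


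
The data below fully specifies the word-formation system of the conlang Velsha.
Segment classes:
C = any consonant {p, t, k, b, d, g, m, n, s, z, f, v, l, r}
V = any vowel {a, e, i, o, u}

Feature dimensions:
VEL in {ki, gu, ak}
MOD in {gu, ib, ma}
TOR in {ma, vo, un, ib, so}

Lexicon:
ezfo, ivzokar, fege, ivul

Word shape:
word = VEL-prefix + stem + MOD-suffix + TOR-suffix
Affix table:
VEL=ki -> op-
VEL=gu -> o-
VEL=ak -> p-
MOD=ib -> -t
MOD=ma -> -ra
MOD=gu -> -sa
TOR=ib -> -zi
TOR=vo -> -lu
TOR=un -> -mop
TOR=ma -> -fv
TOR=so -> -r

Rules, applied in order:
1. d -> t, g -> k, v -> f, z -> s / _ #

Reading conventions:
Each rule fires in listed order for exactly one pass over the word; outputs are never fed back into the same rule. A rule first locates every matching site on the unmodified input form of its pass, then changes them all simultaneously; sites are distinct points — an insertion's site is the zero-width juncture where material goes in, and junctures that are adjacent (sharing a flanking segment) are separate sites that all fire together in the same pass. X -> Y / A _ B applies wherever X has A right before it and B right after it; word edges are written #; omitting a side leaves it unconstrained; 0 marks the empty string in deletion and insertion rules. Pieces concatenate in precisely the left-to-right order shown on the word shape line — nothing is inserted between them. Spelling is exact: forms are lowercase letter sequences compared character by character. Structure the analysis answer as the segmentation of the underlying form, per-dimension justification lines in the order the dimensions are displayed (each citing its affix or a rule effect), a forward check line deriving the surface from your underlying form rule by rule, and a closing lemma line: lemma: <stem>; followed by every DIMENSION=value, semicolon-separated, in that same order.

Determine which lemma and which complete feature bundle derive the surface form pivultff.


underlying: p-ivul-t-fv
VEL=ak - signalled by the affix p-
MOD=ib - signalled by the affix -t
TOR=ma - signalled by the affix -fv
check: pivultfv -> pivultff
lemma: ivul; VEL=ak; MOD=ib; TOR=ma


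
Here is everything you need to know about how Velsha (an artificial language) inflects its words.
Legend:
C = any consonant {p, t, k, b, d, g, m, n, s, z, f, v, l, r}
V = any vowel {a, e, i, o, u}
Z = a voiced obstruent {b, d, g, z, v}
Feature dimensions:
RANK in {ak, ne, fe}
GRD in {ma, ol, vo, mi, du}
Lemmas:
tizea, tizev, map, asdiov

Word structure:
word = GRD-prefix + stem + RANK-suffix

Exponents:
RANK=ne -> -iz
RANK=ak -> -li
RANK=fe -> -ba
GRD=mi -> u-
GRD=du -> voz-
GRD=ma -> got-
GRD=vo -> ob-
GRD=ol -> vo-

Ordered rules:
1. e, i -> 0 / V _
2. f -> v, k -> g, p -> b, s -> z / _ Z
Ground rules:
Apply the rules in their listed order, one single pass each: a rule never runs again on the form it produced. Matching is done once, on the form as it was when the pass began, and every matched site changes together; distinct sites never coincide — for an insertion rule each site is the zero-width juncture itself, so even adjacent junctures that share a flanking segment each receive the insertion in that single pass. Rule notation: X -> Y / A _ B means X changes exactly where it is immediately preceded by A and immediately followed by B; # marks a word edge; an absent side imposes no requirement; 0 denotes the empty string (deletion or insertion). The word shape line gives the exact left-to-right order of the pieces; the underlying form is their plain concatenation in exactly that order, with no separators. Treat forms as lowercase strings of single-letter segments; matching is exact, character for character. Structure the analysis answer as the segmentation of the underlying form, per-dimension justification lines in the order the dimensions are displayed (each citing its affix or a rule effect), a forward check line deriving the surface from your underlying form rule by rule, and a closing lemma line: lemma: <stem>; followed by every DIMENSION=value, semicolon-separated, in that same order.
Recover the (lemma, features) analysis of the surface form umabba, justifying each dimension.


underlying: u-map-ba
RANK=fe - signalled by the affix -ba
GRD=mi - signalled by the affix u-
check: umapba -> umapba -> umabba
lemma: map; RANK=fe; GRD=mi


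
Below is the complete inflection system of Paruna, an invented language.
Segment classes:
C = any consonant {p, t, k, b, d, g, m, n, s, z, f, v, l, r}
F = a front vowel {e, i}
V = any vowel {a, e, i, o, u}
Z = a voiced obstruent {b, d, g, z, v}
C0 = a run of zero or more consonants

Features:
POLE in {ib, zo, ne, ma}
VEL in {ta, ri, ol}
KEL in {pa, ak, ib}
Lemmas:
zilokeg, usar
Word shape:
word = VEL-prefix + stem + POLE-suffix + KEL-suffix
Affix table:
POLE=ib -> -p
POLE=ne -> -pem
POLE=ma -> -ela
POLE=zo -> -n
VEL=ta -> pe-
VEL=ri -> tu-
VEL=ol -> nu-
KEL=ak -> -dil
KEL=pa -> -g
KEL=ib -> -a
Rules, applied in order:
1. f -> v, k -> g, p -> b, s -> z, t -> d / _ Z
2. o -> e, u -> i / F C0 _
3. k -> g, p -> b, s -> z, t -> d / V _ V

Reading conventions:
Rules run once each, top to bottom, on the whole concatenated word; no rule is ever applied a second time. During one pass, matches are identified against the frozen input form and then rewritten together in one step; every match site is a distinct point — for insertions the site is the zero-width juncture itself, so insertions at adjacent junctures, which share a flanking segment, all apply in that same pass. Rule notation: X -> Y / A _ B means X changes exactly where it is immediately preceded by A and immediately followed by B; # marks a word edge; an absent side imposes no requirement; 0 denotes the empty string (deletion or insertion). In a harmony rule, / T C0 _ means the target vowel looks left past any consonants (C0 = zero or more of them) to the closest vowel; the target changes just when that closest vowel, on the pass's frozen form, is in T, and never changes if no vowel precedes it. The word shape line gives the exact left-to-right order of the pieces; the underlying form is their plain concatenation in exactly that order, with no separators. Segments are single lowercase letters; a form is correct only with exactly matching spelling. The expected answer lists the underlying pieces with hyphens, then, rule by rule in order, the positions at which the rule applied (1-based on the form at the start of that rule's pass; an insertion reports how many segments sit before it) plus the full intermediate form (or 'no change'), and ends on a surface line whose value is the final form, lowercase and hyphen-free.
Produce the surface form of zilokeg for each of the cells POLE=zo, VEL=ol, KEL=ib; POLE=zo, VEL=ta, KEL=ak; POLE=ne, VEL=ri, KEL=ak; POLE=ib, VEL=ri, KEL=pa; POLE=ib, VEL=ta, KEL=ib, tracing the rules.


cell POLE=zo, VEL=ol, KEL=ib:
underlying: nu-zilokeg-n-a
1. f -> v, k -> g, p -> b, s -> z, t -> d / _ Z: no change
2. o -> e, u -> i / F C0 _: fires at position(s) 6: nuzilekegna
3. k -> g, p -> b, s -> z, t -> d / V _ V: fires at position(s) 7: nuzilegegna
surface: nuzilegegna

cell POLE=zo, VEL=ta, KEL=ak:
underlying: pe-zilokeg-n-dil
1. f -> v, k -> g, p -> b, s -> z, t -> d / _ Z: no change
2. o -> e, u -> i / F C0 _: fires at position(s) 6: pezilekegndil
3. k -> g, p -> b, s -> z, t -> d / V _ V: fires at position(s) 7: pezilegegndil
surface: pezilegegndil

cell POLE=ne, VEL=ri, KEL=ak:
underlying: tu-zilokeg-pem-dil
1. f -> v, k -> g, p -> b, s -> z, t -> d / _ Z: no change
2. o -> e, u -> i / F C0 _: fires at position(s) 6: tuzilekegpemdil
3. k -> g, p -> b, s -> z, t -> d / V _ V: fires at position(s) 7: tuzilegegpemdil
surface: tuzilegegpemdil

cell POLE=ib, VEL=ri, KEL=pa:
underlying: tu-zilokeg-p-g
1. f -> v, k -> g, p -> b, s -> z, t -> d / _ Z: fires at position(s) 10: tuzilokegbg
2. o -> e, u -> i / F C0 _: fires at position(s) 6: tuzilekegbg
3. k -> g, p -> b, s -> z, t -> d / V _ V: fires at position(s) 7: tuzilegegbg
surface: tuzilegegbg

cell POLE=ib, VEL=ta, KEL=ib:
underlying: pe-zilokeg-p-a
1. f -> v, k -> g, p -> b, s -> z, t -> d / _ Z: no change
2. o -> e, u -> i / F C0 _: fires at position(s) 6: pezilekegpa
3. k -> g, p -> b, s -> z, t -> d / V _ V: fires at position(s) 7: pezilegegpa
surface: pezilegegpa


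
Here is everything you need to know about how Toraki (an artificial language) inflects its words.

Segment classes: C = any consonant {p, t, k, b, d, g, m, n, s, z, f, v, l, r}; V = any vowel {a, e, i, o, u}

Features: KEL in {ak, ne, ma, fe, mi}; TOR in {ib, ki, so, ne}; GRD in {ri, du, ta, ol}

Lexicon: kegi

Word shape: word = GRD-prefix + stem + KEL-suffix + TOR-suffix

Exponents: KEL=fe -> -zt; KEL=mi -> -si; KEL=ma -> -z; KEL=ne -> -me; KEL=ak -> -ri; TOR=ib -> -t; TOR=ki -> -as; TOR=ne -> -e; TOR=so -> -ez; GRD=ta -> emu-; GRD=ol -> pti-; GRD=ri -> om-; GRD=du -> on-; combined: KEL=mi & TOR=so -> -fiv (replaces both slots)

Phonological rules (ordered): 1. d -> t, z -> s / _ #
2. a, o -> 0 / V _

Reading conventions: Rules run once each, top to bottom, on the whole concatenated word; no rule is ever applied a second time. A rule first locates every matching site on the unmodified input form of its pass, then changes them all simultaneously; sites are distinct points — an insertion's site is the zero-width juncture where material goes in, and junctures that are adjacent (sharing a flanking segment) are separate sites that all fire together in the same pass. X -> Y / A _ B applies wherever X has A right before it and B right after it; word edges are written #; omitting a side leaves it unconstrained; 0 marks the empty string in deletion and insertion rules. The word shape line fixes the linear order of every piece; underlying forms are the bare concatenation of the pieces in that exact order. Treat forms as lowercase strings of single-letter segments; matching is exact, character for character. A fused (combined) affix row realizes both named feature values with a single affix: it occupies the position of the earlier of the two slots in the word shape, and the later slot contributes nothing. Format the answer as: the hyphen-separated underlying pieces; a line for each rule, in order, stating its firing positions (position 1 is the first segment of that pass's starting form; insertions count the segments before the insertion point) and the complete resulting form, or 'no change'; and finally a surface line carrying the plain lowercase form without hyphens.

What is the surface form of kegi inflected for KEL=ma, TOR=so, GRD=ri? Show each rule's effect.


underlying: om-kegi-z-ez
1. d -> t, z -> s / _ #: fires at position(s) 9: omkegizes
2. a, o -> 0 / V _: no change
surface: omkegizes


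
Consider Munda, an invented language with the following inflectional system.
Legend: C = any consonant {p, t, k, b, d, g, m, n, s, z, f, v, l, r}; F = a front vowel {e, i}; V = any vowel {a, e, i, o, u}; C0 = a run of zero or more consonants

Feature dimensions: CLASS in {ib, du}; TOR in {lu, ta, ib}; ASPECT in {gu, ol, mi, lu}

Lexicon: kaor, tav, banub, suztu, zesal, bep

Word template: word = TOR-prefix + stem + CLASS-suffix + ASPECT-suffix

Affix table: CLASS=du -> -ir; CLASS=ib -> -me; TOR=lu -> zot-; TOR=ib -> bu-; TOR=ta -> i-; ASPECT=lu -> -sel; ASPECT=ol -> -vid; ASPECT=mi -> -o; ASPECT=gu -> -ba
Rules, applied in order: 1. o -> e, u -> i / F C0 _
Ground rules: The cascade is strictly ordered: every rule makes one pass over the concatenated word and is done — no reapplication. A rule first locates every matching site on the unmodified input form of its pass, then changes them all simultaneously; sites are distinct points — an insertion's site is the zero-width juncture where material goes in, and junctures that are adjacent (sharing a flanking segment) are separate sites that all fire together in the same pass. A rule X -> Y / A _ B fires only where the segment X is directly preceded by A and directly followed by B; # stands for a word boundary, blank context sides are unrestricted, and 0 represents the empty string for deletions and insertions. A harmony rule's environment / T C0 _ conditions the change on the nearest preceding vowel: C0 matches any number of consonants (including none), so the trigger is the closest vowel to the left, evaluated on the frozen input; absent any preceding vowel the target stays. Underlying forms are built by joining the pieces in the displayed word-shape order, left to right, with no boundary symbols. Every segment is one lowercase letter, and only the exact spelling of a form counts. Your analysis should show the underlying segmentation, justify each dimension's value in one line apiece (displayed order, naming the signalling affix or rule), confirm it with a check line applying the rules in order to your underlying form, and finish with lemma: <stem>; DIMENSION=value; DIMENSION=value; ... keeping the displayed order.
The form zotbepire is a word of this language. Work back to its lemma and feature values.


underlying: zot-bep-ir-o
CLASS=du - signalled by the affix -ir
TOR=lu - signalled by the affix zot-
ASPECT=mi - signalled by the affix -o
check: zotbepiro -> zotbepire
lemma: bep; CLASS=du; TOR=lu; ASPECT=mi


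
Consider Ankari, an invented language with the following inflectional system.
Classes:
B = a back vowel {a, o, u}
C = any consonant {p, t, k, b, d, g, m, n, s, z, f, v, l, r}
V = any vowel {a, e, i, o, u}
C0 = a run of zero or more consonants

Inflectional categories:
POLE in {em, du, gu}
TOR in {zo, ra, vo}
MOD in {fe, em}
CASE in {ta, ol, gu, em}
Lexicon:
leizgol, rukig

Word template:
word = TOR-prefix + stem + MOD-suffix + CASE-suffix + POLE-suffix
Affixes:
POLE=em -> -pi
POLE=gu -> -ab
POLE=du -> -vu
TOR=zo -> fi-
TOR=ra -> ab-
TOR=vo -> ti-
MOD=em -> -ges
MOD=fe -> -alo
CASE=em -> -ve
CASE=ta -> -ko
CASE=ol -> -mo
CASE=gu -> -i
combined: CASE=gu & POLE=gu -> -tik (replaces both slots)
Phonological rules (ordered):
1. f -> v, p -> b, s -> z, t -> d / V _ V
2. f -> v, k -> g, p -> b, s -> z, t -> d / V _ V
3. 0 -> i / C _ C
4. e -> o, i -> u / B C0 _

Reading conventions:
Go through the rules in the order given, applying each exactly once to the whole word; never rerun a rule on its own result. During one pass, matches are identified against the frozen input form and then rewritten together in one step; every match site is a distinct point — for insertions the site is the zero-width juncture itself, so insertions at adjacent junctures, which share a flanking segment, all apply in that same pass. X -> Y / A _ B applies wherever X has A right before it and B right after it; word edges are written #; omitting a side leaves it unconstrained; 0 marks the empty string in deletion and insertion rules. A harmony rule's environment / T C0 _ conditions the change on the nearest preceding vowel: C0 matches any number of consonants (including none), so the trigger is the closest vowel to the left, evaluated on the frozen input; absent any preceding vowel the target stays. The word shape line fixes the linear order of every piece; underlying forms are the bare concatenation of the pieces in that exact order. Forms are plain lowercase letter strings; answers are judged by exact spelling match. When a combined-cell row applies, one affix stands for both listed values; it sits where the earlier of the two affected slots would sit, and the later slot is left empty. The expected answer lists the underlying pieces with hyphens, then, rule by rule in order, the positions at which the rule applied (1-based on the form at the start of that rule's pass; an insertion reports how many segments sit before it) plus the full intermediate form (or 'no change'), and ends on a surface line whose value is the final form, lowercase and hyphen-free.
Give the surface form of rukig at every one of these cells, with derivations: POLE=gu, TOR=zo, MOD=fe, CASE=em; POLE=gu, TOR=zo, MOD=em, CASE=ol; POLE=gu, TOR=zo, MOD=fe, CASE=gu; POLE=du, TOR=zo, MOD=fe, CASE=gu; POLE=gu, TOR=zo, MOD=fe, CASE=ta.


cell POLE=gu, TOR=zo, MOD=fe, CASE=em:
underlying: fi-rukig-alo-ve-ab
1. f -> v, p -> b, s -> z, t -> d / V _ V: no change
2. f -> v, k -> g, p -> b, s -> z, t -> d / V _ V: fires at position(s) 5: firugigaloveab
3. 0 -> i / C _ C: no change
4. e -> o, i -> u / B C0 _: fires at position(s) 6, 12: firugugalovoab
surface: firugugalovoab

cell POLE=gu, TOR=zo, MOD=em, CASE=ol:
underlying: fi-rukig-ges-mo-ab
1. f -> v, p -> b, s -> z, t -> d / V _ V: no change
2. f -> v, k -> g, p -> b, s -> z, t -> d / V _ V: fires at position(s) 5: firugiggesmoab
3. 0 -> i / C _ C: inserts after position(s) 7, 10: firugigigesimoab
4. e -> o, i -> u / B C0 _: fires at position(s) 6: firugugigesimoab
surface: firugugigesimoab

cell POLE=gu, TOR=zo, MOD=fe, CASE=gu:
underlying: fi-rukig-alo-tik
1. f -> v, p -> b, s -> z, t -> d / V _ V: fires at position(s) 11: firukigalodik
2. f -> v, k -> g, p -> b, s -> z, t -> d / V _ V: fires at position(s) 5: firugigalodik
3. 0 -> i / C _ C: no change
4. e -> o, i -> u / B C0 _: fires at position(s) 6, 12: firugugaloduk
surface: firugugaloduk

cell POLE=du, TOR=zo, MOD=fe, CASE=gu:
underlying: fi-rukig-alo-i-vu
1. f -> v, p -> b, s -> z, t -> d / V _ V: no change
2. f -> v, k -> g, p -> b, s -> z, t -> d / V _ V: fires at position(s) 5: firugigaloivu
3. 0 -> i / C _ C: no change
4. e -> o, i -> u / B C0 _: fires at position(s) 6, 11: firugugalouvu
surface: firugugalouvu

cell POLE=gu, TOR=zo, MOD=fe, CASE=ta:
underlying: fi-rukig-alo-ko-ab
1. f -> v, p -> b, s -> z, t -> d / V _ V: no change
2. f -> v, k -> g, p -> b, s -> z, t -> d / V _ V: fires at position(s) 5, 11: firugigalogoab
3. 0 -> i / C _ C: no change
4. e -> o, i -> u / B C0 _: fires at position(s) 6: firugugalogoab
surface: firugugalogoab


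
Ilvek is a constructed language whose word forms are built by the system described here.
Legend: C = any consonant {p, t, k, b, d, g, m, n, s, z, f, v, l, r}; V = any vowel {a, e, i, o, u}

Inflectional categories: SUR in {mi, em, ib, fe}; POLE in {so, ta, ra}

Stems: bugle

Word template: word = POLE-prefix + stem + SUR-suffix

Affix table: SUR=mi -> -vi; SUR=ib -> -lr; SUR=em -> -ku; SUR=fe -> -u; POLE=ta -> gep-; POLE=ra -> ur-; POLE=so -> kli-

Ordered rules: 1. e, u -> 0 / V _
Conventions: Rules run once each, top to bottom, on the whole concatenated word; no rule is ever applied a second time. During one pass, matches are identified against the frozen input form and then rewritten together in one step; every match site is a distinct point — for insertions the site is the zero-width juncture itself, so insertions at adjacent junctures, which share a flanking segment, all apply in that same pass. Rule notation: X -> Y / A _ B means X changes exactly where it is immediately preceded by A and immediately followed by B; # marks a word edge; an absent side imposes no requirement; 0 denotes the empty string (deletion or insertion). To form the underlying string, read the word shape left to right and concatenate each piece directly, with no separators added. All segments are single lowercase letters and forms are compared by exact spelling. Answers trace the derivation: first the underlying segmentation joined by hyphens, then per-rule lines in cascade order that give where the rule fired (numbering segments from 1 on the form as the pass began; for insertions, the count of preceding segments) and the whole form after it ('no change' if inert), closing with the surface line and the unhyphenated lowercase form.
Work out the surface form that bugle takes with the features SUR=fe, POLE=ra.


underlying: ur-bugle-u
1. e, u -> 0 / V _: fires at position(s) 8: urbugle
surface: urbugle


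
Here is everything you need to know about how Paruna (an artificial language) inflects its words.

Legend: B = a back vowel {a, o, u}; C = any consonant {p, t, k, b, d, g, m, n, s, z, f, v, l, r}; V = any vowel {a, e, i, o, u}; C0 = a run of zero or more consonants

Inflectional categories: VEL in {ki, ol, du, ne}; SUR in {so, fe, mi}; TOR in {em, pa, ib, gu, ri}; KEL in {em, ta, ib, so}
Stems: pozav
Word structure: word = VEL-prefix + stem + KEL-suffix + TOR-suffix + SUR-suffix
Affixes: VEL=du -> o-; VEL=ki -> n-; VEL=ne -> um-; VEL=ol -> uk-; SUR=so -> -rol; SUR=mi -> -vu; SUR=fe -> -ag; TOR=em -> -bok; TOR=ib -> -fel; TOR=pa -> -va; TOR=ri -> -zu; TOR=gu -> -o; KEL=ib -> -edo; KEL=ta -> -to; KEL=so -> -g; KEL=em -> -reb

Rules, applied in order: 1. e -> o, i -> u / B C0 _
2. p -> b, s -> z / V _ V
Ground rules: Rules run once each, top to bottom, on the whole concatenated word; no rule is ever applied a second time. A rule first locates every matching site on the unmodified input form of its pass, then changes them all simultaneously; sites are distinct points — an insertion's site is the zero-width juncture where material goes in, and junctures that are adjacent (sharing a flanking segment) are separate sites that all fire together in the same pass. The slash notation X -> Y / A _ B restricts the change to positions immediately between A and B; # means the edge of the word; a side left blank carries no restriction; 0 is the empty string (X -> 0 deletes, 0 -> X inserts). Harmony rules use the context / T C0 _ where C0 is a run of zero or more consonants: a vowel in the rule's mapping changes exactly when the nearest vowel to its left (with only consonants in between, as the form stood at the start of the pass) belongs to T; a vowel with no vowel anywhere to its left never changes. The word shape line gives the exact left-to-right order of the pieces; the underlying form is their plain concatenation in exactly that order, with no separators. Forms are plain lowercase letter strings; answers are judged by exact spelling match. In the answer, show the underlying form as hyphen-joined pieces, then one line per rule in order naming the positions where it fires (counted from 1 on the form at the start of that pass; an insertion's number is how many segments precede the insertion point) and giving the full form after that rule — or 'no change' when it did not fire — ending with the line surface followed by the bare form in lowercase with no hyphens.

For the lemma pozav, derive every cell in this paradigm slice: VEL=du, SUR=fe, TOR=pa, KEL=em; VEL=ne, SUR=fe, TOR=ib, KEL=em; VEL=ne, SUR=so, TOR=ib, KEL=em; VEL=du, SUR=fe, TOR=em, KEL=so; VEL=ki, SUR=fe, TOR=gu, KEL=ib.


cell VEL=du, SUR=fe, TOR=pa, KEL=em:
underlying: o-pozav-reb-va-ag
1. e -> o, i -> u / B C0 _: fires at position(s) 8: opozavrobvaag
2. p -> b, s -> z / V _ V: fires at position(s) 2: obozavrobvaag
surface: obozavrobvaag

cell VEL=ne, SUR=fe, TOR=ib, KEL=em:
underlying: um-pozav-reb-fel-ag
1. e -> o, i -> u / B C0 _: fires at position(s) 9: umpozavrobfelag
2. p -> b, s -> z / V _ V: no change
surface: umpozavrobfelag

cell VEL=ne, SUR=so, TOR=ib, KEL=em:
underlying: um-pozav-reb-fel-rol
1. e -> o, i -> u / B C0 _: fires at position(s) 9: umpozavrobfelrol
2. p -> b, s -> z / V _ V: no change
surface: umpozavrobfelrol

cell VEL=du, SUR=fe, TOR=em, KEL=so:
underlying: o-pozav-g-bok-ag
1. e -> o, i -> u / B C0 _: no change
2. p -> b, s -> z / V _ V: fires at position(s) 2: obozavgbokag
surface: obozavgbokag

cell VEL=ki, SUR=fe, TOR=gu, KEL=ib:
underlying: n-pozav-edo-o-ag
1. e -> o, i -> u / B C0 _: fires at position(s) 7: npozavodooag
2. p -> b, s -> z / V _ V: no change
surface: npozavodooag


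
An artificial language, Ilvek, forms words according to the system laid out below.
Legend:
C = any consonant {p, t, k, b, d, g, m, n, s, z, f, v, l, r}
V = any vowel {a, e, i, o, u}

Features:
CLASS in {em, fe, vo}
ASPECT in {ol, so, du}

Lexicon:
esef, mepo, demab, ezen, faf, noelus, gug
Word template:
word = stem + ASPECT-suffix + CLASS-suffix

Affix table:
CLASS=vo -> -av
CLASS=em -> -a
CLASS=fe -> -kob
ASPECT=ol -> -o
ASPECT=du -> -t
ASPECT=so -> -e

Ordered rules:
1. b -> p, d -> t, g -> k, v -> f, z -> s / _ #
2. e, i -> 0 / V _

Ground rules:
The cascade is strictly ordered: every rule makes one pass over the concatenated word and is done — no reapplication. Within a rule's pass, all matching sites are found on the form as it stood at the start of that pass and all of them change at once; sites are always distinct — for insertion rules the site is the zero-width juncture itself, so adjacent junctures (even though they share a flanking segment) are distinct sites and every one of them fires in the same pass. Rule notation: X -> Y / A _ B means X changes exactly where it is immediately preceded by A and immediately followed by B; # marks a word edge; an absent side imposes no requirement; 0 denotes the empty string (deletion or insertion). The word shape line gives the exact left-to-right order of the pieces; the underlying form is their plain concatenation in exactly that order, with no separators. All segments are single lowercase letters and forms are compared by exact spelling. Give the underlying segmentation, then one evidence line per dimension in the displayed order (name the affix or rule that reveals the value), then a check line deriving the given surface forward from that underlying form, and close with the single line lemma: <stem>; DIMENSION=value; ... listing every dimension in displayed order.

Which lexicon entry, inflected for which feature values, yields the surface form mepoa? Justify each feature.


underlying: mepo-e-a
CLASS=em - signalled by the affix -a
ASPECT=so - signalled by the affix -e
check: mepoea -> mepoea -> mepoa
lemma: mepo; CLASS=em; ASPECT=so


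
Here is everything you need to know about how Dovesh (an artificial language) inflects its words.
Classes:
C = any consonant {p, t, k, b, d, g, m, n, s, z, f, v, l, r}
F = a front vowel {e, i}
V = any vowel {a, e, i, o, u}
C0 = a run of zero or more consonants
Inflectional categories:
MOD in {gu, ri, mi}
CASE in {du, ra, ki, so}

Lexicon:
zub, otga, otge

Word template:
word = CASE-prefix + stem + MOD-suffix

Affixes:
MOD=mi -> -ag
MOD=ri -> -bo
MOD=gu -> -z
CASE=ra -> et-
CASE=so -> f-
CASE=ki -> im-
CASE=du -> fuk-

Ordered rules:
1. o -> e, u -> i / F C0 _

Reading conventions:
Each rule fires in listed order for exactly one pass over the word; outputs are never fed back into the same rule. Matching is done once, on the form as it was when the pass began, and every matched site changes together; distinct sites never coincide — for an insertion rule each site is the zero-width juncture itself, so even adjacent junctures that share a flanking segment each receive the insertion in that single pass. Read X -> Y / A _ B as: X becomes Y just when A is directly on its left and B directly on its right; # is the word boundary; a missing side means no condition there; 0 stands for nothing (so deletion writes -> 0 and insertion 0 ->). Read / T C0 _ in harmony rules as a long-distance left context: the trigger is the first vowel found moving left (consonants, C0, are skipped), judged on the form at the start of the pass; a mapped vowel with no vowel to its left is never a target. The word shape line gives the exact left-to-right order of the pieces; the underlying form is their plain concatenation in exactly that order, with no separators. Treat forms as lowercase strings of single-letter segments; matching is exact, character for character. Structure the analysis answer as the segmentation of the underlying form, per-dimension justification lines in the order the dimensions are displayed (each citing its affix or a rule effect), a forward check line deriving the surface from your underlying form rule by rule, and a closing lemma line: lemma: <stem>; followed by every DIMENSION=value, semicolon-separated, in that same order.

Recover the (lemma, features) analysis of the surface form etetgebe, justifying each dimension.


underlying: et-otge-bo
MOD=ri - signalled by the affix -bo
CASE=ra - signalled by the affix et-
check: etotgebo -> etetgebe
lemma: otge; MOD=ri; CASE=ra


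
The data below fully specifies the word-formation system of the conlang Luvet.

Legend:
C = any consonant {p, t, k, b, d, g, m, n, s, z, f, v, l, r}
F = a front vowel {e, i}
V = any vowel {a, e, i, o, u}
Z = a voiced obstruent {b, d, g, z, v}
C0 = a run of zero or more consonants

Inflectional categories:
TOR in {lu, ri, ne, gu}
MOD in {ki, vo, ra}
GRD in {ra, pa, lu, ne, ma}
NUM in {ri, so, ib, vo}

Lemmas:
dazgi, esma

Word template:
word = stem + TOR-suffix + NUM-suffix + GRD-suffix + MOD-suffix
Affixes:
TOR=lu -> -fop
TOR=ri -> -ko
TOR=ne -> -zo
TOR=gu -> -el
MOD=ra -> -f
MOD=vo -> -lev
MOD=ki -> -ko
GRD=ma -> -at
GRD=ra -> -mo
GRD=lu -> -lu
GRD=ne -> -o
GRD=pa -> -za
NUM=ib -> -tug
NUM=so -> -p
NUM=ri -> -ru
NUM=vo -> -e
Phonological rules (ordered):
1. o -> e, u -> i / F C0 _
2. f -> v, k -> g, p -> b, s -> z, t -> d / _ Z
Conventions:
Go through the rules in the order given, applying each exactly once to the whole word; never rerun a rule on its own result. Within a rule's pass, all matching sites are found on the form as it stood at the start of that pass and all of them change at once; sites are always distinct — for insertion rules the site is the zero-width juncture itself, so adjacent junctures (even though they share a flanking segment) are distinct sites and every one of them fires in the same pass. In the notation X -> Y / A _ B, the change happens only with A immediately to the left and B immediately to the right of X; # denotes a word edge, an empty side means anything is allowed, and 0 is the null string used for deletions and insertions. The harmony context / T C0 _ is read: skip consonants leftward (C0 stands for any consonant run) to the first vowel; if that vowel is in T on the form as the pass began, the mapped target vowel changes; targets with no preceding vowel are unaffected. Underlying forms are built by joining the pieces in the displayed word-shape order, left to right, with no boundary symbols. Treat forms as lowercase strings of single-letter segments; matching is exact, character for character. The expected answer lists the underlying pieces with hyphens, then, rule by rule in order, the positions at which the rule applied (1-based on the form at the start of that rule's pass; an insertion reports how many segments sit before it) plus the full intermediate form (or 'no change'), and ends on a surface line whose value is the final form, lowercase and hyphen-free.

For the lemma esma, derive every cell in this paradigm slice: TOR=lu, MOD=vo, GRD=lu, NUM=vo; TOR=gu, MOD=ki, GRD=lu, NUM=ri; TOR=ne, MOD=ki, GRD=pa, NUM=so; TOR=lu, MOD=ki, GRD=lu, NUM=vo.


cell TOR=lu, MOD=vo, GRD=lu, NUM=vo:
underlying: esma-fop-e-lu-lev
1. o -> e, u -> i / F C0 _: fires at position(s) 10: esmafopelilev
2. f -> v, k -> g, p -> b, s -> z, t -> d / _ Z: no change
surface: esmafopelilev

cell TOR=gu, MOD=ki, GRD=lu, NUM=ri:
underlying: esma-el-ru-lu-ko
1. o -> e, u -> i / F C0 _: fires at position(s) 8: esmaelriluko
2. f -> v, k -> g, p -> b, s -> z, t -> d / _ Z: no change
surface: esmaelriluko

cell TOR=ne, MOD=ki, GRD=pa, NUM=so:
underlying: esma-zo-p-za-ko
1. o -> e, u -> i / F C0 _: no change
2. f -> v, k -> g, p -> b, s -> z, t -> d / _ Z: fires at position(s) 7: esmazobzako
surface: esmazobzako

cell TOR=lu, MOD=ki, GRD=lu, NUM=vo:
underlying: esma-fop-e-lu-ko
1. o -> e, u -> i / F C0 _: fires at position(s) 10: esmafopeliko
2. f -> v, k -> g, p -> b, s -> z, t -> d / _ Z: no change
surface: esmafopeliko


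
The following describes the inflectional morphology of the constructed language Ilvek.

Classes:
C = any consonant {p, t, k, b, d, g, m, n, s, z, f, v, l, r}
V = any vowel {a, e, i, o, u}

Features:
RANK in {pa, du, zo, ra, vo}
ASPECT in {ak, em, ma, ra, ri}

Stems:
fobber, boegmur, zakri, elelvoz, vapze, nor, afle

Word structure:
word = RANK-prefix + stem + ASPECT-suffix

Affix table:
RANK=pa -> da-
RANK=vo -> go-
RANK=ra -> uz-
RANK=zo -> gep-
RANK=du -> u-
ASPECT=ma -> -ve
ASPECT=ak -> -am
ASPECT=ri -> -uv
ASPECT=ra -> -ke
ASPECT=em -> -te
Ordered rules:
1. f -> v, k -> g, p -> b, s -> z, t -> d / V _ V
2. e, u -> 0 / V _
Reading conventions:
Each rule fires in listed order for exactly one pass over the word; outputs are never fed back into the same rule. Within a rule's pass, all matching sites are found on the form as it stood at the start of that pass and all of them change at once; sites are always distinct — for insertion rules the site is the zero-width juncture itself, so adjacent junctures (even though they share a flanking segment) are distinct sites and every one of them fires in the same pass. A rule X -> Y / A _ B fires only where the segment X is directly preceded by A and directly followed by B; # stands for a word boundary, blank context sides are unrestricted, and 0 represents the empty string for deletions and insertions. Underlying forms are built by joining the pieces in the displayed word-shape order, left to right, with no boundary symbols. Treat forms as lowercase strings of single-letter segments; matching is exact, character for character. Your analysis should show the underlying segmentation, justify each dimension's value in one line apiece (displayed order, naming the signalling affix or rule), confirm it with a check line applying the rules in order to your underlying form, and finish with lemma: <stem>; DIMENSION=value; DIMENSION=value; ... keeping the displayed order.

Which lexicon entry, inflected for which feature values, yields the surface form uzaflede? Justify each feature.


underlying: uz-afle-te
RANK=ra - signalled by the affix uz-
ASPECT=em - signalled by the affix -te
check: uzaflete -> uzaflede -> uzaflede
lemma: afle; RANK=ra; ASPECT=em
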